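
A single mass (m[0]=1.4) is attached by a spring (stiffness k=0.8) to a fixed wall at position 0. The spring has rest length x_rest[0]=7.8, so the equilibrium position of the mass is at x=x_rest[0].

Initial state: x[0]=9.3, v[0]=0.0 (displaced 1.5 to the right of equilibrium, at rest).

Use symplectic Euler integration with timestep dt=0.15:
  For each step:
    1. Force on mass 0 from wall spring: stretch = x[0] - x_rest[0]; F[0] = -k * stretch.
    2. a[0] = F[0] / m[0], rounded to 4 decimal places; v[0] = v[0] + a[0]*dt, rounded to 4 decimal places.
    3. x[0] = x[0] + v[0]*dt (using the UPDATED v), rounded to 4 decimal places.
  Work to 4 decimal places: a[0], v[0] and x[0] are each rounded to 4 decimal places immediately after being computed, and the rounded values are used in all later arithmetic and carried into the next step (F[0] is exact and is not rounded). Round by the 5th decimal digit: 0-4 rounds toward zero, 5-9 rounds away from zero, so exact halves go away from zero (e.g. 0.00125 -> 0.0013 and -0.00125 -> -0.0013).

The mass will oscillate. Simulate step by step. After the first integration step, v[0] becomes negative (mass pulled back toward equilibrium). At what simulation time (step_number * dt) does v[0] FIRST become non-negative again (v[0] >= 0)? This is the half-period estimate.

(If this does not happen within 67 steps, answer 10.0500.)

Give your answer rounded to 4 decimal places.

Step 0: x=[9.3000] v=[0.0000]
Step 1: x=[9.2807] v=[-0.1286]
Step 2: x=[9.2424] v=[-0.2555]
Step 3: x=[9.1855] v=[-0.3791]
Step 4: x=[9.1108] v=[-0.4979]
Step 5: x=[9.0193] v=[-0.6103]
Step 6: x=[8.9121] v=[-0.7148]
Step 7: x=[8.7906] v=[-0.8101]
Step 8: x=[8.6564] v=[-0.8950]
Step 9: x=[8.5111] v=[-0.9684]
Step 10: x=[8.3567] v=[-1.0293]
Step 11: x=[8.1952] v=[-1.0770]
Step 12: x=[8.0286] v=[-1.1109]
Step 13: x=[7.8590] v=[-1.1305]
Step 14: x=[7.6887] v=[-1.1356]
Step 15: x=[7.5198] v=[-1.1261]
Step 16: x=[7.3545] v=[-1.1021]
Step 17: x=[7.1949] v=[-1.0639]
Step 18: x=[7.0431] v=[-1.0120]
Step 19: x=[6.9010] v=[-0.9471]
Step 20: x=[6.7705] v=[-0.8700]
Step 21: x=[6.6532] v=[-0.7818]
Step 22: x=[6.5507] v=[-0.6835]
Step 23: x=[6.4642] v=[-0.5764]
Step 24: x=[6.3949] v=[-0.4619]
Step 25: x=[6.3437] v=[-0.3415]
Step 26: x=[6.3112] v=[-0.2167]
Step 27: x=[6.2978] v=[-0.0891]
Step 28: x=[6.3038] v=[0.0397]
First v>=0 after going negative at step 28, time=4.2000

Answer: 4.2000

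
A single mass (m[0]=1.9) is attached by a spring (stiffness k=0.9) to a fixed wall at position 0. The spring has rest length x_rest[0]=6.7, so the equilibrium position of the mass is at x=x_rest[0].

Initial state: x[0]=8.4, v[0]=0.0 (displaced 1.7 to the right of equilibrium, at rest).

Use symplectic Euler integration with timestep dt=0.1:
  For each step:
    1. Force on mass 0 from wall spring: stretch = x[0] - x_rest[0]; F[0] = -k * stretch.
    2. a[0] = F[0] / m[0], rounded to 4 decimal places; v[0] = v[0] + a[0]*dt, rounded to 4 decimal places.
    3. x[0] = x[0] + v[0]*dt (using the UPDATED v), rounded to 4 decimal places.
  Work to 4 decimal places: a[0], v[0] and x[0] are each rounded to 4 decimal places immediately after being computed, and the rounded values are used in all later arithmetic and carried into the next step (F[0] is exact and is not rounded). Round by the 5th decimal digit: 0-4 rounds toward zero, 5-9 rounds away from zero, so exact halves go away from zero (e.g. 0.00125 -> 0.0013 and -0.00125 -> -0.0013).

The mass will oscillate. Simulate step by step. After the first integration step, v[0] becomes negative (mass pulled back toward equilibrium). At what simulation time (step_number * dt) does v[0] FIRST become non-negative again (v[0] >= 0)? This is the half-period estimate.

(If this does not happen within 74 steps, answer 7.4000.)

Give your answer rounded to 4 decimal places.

Step 0: x=[8.4000] v=[0.0000]
Step 1: x=[8.3920] v=[-0.0805]
Step 2: x=[8.3759] v=[-0.1607]
Step 3: x=[8.3519] v=[-0.2401]
Step 4: x=[8.3201] v=[-0.3184]
Step 5: x=[8.2806] v=[-0.3951]
Step 6: x=[8.2336] v=[-0.4700]
Step 7: x=[8.1793] v=[-0.5426]
Step 8: x=[8.1180] v=[-0.6127]
Step 9: x=[8.0500] v=[-0.6799]
Step 10: x=[7.9756] v=[-0.7439]
Step 11: x=[7.8952] v=[-0.8043]
Step 12: x=[7.8091] v=[-0.8609]
Step 13: x=[7.7178] v=[-0.9134]
Step 14: x=[7.6216] v=[-0.9616]
Step 15: x=[7.5211] v=[-1.0053]
Step 16: x=[7.4167] v=[-1.0442]
Step 17: x=[7.3089] v=[-1.0782]
Step 18: x=[7.1982] v=[-1.1070]
Step 19: x=[7.0851] v=[-1.1306]
Step 20: x=[6.9702] v=[-1.1488]
Step 21: x=[6.8540] v=[-1.1616]
Step 22: x=[6.7371] v=[-1.1689]
Step 23: x=[6.6200] v=[-1.1707]
Step 24: x=[6.5033] v=[-1.1669]
Step 25: x=[6.3875] v=[-1.1576]
Step 26: x=[6.2732] v=[-1.1428]
Step 27: x=[6.1609] v=[-1.1226]
Step 28: x=[6.0512] v=[-1.0971]
Step 29: x=[5.9446] v=[-1.0664]
Step 30: x=[5.8415] v=[-1.0306]
Step 31: x=[5.7425] v=[-0.9899]
Step 32: x=[5.6481] v=[-0.9445]
Step 33: x=[5.5586] v=[-0.8947]
Step 34: x=[5.4745] v=[-0.8406]
Step 35: x=[5.3962] v=[-0.7826]
Step 36: x=[5.3241] v=[-0.7208]
Step 37: x=[5.2585] v=[-0.6556]
Step 38: x=[5.1998] v=[-0.5873]
Step 39: x=[5.1482] v=[-0.5162]
Step 40: x=[5.1039] v=[-0.4427]
Step 41: x=[5.0672] v=[-0.3671]
Step 42: x=[5.0382] v=[-0.2898]
Step 43: x=[5.0171] v=[-0.2111]
Step 44: x=[5.0040] v=[-0.1314]
Step 45: x=[4.9989] v=[-0.0511]
Step 46: x=[5.0019] v=[0.0295]
First v>=0 after going negative at step 46, time=4.6000

Answer: 4.6000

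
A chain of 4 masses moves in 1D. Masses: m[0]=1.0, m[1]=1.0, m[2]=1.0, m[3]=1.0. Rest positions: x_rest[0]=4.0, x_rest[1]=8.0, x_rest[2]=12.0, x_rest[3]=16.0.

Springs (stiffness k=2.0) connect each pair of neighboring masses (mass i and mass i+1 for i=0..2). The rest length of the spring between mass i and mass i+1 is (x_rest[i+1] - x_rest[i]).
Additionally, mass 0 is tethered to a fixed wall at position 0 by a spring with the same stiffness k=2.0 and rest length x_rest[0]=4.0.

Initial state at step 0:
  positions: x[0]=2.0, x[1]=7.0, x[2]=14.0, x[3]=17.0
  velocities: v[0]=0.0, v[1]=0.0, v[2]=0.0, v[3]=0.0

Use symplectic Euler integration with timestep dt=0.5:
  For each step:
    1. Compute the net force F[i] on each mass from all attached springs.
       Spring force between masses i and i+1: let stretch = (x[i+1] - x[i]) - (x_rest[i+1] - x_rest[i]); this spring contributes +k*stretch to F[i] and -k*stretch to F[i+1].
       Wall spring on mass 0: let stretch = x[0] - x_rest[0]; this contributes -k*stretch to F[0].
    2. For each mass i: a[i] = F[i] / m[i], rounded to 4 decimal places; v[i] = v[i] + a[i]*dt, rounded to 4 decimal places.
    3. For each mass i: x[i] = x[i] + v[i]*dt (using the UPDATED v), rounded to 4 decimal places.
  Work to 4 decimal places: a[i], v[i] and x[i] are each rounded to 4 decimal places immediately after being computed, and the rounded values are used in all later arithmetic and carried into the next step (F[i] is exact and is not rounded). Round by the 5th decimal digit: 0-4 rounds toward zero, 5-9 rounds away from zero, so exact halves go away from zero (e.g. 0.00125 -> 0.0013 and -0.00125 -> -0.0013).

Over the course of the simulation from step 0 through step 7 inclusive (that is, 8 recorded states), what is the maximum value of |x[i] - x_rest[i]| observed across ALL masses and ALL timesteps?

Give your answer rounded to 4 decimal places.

Step 0: x=[2.0000 7.0000 14.0000 17.0000] v=[0.0000 0.0000 0.0000 0.0000]
Step 1: x=[3.5000 8.0000 12.0000 17.5000] v=[3.0000 2.0000 -4.0000 1.0000]
Step 2: x=[5.5000 8.7500 10.7500 17.2500] v=[4.0000 1.5000 -2.5000 -0.5000]
Step 3: x=[6.3750 8.8750 11.7500 15.7500] v=[1.7500 0.2500 2.0000 -3.0000]
Step 4: x=[5.3125 9.1875 13.3125 14.2500] v=[-2.1250 0.6250 3.1250 -3.0000]
Step 5: x=[3.5313 9.6250 13.2813 14.2813] v=[-3.5625 0.8750 -0.0625 0.0625]
Step 6: x=[3.0313 8.8438 11.9219 15.8126] v=[-1.0001 -1.5624 -2.7188 3.0625]
Step 7: x=[3.9219 6.6954 10.9688 17.3985] v=[1.7811 -4.2968 -1.9062 3.1718]
Max displacement = 2.3750

Answer: 2.3750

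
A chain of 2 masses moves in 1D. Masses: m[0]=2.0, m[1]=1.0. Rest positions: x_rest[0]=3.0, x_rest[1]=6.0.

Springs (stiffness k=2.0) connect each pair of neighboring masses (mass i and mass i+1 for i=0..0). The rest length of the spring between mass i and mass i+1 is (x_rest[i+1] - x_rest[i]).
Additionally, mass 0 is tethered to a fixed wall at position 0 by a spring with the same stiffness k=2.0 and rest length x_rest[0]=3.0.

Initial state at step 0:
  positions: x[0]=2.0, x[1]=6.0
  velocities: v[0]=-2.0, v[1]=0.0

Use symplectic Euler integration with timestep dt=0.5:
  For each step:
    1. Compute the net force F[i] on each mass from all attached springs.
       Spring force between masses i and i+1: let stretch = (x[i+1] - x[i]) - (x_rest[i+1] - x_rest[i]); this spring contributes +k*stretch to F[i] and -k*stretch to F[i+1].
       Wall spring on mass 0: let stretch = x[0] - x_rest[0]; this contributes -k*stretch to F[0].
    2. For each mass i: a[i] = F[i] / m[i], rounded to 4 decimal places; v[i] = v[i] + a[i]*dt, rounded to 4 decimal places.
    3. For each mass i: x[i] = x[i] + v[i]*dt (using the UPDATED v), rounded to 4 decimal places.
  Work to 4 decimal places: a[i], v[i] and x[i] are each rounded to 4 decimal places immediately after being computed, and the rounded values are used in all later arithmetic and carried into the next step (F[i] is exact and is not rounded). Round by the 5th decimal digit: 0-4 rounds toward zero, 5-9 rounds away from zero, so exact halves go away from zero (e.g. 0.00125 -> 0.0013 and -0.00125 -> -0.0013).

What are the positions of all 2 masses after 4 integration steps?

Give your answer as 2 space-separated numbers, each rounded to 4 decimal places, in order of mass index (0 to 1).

Answer: 2.3594 3.3750

Derivation:
Step 0: x=[2.0000 6.0000] v=[-2.0000 0.0000]
Step 1: x=[1.5000 5.5000] v=[-1.0000 -1.0000]
Step 2: x=[1.6250 4.5000] v=[0.2500 -2.0000]
Step 3: x=[2.0625 3.5625] v=[0.8750 -1.8750]
Step 4: x=[2.3594 3.3750] v=[0.5938 -0.3750]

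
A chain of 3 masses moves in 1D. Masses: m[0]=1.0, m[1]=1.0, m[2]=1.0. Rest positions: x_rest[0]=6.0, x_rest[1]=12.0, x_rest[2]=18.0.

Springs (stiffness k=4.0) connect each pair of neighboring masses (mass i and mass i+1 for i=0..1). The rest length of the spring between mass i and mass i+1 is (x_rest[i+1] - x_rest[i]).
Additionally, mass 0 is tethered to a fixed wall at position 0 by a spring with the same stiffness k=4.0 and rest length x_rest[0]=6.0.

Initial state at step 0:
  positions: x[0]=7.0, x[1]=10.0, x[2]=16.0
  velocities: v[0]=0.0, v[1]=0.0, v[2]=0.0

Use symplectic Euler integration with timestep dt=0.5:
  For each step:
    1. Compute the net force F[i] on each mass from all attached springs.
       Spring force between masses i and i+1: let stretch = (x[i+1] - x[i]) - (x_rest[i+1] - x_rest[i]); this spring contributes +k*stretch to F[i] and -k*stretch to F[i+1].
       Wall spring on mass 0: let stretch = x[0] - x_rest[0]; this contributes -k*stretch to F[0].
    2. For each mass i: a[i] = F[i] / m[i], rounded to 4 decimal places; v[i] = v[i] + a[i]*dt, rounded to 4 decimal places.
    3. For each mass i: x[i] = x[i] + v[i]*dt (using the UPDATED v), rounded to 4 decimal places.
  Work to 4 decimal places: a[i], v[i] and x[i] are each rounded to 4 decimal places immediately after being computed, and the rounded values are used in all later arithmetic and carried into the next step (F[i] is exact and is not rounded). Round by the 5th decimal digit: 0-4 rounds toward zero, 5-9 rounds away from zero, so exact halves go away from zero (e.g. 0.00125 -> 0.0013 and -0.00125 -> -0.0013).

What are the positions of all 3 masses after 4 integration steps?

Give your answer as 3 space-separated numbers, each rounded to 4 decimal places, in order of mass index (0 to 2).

Step 0: x=[7.0000 10.0000 16.0000] v=[0.0000 0.0000 0.0000]
Step 1: x=[3.0000 13.0000 16.0000] v=[-8.0000 6.0000 0.0000]
Step 2: x=[6.0000 9.0000 19.0000] v=[6.0000 -8.0000 6.0000]
Step 3: x=[6.0000 12.0000 18.0000] v=[0.0000 6.0000 -2.0000]
Step 4: x=[6.0000 15.0000 17.0000] v=[0.0000 6.0000 -2.0000]

Answer: 6.0000 15.0000 17.0000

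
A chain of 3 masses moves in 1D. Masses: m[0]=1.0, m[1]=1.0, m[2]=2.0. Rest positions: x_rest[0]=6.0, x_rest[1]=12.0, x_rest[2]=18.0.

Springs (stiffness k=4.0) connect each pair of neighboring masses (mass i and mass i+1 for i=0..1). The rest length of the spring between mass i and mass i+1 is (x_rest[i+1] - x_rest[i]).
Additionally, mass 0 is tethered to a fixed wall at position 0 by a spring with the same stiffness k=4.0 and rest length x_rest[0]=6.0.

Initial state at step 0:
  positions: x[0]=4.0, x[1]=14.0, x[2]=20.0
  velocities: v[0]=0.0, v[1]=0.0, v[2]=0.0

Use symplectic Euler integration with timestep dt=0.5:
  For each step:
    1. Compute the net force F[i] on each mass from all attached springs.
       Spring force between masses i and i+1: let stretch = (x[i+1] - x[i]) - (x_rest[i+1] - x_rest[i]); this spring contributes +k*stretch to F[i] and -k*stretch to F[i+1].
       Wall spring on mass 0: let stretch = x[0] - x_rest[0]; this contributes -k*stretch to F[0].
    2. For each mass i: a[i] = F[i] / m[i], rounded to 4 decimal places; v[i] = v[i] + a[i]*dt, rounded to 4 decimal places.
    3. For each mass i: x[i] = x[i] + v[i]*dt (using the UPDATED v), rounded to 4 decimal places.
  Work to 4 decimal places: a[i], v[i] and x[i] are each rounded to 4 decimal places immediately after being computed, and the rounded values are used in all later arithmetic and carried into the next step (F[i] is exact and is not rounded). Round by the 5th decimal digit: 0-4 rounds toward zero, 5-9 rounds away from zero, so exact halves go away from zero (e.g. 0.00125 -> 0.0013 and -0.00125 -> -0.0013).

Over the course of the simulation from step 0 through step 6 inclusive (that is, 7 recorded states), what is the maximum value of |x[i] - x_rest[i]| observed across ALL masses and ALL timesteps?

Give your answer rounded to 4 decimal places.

Answer: 4.0000

Derivation:
Step 0: x=[4.0000 14.0000 20.0000] v=[0.0000 0.0000 0.0000]
Step 1: x=[10.0000 10.0000 20.0000] v=[12.0000 -8.0000 0.0000]
Step 2: x=[6.0000 16.0000 18.0000] v=[-8.0000 12.0000 -4.0000]
Step 3: x=[6.0000 14.0000 18.0000] v=[0.0000 -4.0000 0.0000]
Step 4: x=[8.0000 8.0000 19.0000] v=[4.0000 -12.0000 2.0000]
Step 5: x=[2.0000 13.0000 17.5000] v=[-12.0000 10.0000 -3.0000]
Step 6: x=[5.0000 11.5000 16.7500] v=[6.0000 -3.0000 -1.5000]
Max displacement = 4.0000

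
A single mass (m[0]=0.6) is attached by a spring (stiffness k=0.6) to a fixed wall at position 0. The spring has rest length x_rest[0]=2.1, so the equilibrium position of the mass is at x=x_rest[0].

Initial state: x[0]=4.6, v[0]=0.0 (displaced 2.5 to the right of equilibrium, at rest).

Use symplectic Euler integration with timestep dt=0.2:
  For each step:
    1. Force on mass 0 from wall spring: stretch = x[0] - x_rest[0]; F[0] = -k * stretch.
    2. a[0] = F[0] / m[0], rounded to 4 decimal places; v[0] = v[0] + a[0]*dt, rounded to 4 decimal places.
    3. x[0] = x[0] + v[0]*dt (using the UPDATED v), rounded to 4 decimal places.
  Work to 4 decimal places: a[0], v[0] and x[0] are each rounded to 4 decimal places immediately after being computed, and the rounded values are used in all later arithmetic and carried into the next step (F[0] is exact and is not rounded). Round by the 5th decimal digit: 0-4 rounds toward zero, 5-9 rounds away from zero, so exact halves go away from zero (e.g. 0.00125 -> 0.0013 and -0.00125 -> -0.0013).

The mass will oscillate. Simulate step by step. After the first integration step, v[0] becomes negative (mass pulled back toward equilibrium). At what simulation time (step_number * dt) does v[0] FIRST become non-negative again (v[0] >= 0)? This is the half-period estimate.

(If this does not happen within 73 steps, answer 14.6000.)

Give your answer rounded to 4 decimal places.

Step 0: x=[4.6000] v=[0.0000]
Step 1: x=[4.5000] v=[-0.5000]
Step 2: x=[4.3040] v=[-0.9800]
Step 3: x=[4.0198] v=[-1.4208]
Step 4: x=[3.6588] v=[-1.8048]
Step 5: x=[3.2355] v=[-2.1166]
Step 6: x=[2.7668] v=[-2.3437]
Step 7: x=[2.2714] v=[-2.4771]
Step 8: x=[1.7691] v=[-2.5114]
Step 9: x=[1.2801] v=[-2.4452]
Step 10: x=[0.8239] v=[-2.2812]
Step 11: x=[0.4187] v=[-2.0260]
Step 12: x=[0.0808] v=[-1.6897]
Step 13: x=[-0.1764] v=[-1.2859]
Step 14: x=[-0.3425] v=[-0.8306]
Step 15: x=[-0.4109] v=[-0.3421]
Step 16: x=[-0.3789] v=[0.1601]
First v>=0 after going negative at step 16, time=3.2000

Answer: 3.2000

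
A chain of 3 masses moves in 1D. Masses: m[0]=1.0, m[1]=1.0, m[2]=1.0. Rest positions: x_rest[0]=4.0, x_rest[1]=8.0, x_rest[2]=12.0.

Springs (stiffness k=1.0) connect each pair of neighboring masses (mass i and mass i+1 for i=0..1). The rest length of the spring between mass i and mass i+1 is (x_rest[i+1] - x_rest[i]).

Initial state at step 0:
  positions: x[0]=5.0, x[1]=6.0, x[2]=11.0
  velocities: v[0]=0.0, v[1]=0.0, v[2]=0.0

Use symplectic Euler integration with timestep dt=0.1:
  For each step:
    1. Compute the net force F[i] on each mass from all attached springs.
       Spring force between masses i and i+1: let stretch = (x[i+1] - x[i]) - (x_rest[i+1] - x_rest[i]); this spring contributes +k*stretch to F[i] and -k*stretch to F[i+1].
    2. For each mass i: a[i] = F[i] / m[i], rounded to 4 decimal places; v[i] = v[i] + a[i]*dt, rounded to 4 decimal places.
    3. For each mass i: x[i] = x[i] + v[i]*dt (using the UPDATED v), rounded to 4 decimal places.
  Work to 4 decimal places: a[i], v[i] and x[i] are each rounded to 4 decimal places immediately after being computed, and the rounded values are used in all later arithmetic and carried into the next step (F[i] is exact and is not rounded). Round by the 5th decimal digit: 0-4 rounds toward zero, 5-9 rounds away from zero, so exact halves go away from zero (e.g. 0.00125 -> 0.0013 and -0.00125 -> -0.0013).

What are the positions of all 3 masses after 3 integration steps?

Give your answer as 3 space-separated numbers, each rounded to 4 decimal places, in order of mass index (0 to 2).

Step 0: x=[5.0000 6.0000 11.0000] v=[0.0000 0.0000 0.0000]
Step 1: x=[4.9700 6.0400 10.9900] v=[-0.3000 0.4000 -0.1000]
Step 2: x=[4.9107 6.1188 10.9705] v=[-0.5930 0.7880 -0.1950]
Step 3: x=[4.8235 6.2340 10.9425] v=[-0.8722 1.1524 -0.2802]

Answer: 4.8235 6.2340 10.9425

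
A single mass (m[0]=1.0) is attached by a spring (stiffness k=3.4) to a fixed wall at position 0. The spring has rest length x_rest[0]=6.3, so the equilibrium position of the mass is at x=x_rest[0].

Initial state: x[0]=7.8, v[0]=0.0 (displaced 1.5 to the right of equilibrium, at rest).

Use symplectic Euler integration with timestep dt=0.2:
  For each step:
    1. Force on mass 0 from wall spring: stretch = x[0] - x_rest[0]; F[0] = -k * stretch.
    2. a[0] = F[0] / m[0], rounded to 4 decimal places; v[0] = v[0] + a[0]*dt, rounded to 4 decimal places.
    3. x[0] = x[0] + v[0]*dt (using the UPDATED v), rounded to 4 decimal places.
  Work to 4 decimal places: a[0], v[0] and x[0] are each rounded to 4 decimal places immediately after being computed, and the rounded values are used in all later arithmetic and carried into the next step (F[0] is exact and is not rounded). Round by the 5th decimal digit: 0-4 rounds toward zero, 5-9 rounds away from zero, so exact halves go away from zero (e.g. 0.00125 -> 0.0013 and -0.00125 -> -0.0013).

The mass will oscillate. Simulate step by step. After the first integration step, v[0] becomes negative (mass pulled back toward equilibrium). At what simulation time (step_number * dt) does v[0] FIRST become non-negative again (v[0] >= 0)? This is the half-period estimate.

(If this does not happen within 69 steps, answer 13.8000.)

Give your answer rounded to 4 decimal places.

Answer: 1.8000

Derivation:
Step 0: x=[7.8000] v=[0.0000]
Step 1: x=[7.5960] v=[-1.0200]
Step 2: x=[7.2157] v=[-1.9013]
Step 3: x=[6.7109] v=[-2.5240]
Step 4: x=[6.1502] v=[-2.8034]
Step 5: x=[5.6099] v=[-2.7015]
Step 6: x=[5.1635] v=[-2.2322]
Step 7: x=[4.8716] v=[-1.4594]
Step 8: x=[4.7740] v=[-0.4881]
Step 9: x=[4.8839] v=[0.5496]
First v>=0 after going negative at step 9, time=1.8000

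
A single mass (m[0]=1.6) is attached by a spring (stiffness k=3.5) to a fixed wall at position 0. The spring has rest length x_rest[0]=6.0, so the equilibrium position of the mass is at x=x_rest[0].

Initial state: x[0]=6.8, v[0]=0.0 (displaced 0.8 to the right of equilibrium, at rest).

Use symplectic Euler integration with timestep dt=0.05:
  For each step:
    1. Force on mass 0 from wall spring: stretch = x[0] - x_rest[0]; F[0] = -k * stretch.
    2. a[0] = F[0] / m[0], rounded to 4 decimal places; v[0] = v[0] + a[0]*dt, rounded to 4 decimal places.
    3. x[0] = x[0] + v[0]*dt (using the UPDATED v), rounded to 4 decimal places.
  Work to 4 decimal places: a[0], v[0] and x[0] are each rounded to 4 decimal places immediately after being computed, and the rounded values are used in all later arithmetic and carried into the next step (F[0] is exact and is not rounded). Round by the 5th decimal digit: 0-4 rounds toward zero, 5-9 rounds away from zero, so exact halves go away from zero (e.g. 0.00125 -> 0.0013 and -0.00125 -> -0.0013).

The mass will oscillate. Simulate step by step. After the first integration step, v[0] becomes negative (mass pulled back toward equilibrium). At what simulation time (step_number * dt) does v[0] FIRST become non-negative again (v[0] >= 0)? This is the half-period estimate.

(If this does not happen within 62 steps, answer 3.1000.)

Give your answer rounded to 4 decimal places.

Step 0: x=[6.8000] v=[0.0000]
Step 1: x=[6.7956] v=[-0.0875]
Step 2: x=[6.7869] v=[-0.1745]
Step 3: x=[6.7739] v=[-0.2606]
Step 4: x=[6.7566] v=[-0.3452]
Step 5: x=[6.7352] v=[-0.4280]
Step 6: x=[6.7098] v=[-0.5084]
Step 7: x=[6.6805] v=[-0.5860]
Step 8: x=[6.6475] v=[-0.6604]
Step 9: x=[6.6109] v=[-0.7312]
Step 10: x=[6.5710] v=[-0.7980]
Step 11: x=[6.5280] v=[-0.8605]
Step 12: x=[6.4821] v=[-0.9183]
Step 13: x=[6.4336] v=[-0.9710]
Step 14: x=[6.3827] v=[-1.0184]
Step 15: x=[6.3297] v=[-1.0603]
Step 16: x=[6.2749] v=[-1.0964]
Step 17: x=[6.2186] v=[-1.1265]
Step 18: x=[6.1611] v=[-1.1504]
Step 19: x=[6.1027] v=[-1.1680]
Step 20: x=[6.0437] v=[-1.1792]
Step 21: x=[5.9845] v=[-1.1840]
Step 22: x=[5.9254] v=[-1.1823]
Step 23: x=[5.8667] v=[-1.1741]
Step 24: x=[5.8087] v=[-1.1595]
Step 25: x=[5.7518] v=[-1.1386]
Step 26: x=[5.6962] v=[-1.1115]
Step 27: x=[5.6423] v=[-1.0783]
Step 28: x=[5.5903] v=[-1.0392]
Step 29: x=[5.5406] v=[-0.9944]
Step 30: x=[5.4934] v=[-0.9442]
Step 31: x=[5.4490] v=[-0.8888]
Step 32: x=[5.4076] v=[-0.8285]
Step 33: x=[5.3694] v=[-0.7637]
Step 34: x=[5.3347] v=[-0.6947]
Step 35: x=[5.3036] v=[-0.6219]
Step 36: x=[5.2763] v=[-0.5457]
Step 37: x=[5.2530] v=[-0.4665]
Step 38: x=[5.2338] v=[-0.3848]
Step 39: x=[5.2188] v=[-0.3010]
Step 40: x=[5.2080] v=[-0.2156]
Step 41: x=[5.2016] v=[-0.1290]
Step 42: x=[5.1995] v=[-0.0417]
Step 43: x=[5.2018] v=[0.0459]
First v>=0 after going negative at step 43, time=2.1500

Answer: 2.1500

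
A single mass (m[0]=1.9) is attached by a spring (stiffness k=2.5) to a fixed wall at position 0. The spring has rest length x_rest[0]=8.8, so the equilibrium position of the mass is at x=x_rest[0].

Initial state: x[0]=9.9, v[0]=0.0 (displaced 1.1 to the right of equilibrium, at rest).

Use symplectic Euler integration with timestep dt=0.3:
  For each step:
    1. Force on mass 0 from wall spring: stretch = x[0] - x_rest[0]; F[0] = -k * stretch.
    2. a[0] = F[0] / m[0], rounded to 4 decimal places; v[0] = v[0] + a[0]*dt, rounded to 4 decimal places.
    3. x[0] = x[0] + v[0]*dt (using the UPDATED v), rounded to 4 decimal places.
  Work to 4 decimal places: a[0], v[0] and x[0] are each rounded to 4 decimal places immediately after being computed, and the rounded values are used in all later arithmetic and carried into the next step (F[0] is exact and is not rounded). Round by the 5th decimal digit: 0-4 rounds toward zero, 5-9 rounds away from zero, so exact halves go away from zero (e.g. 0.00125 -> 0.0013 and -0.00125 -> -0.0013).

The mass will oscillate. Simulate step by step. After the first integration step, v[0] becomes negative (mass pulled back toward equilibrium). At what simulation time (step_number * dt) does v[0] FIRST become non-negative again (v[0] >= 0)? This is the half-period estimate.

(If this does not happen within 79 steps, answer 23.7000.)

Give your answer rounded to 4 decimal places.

Step 0: x=[9.9000] v=[0.0000]
Step 1: x=[9.7697] v=[-0.4342]
Step 2: x=[9.5246] v=[-0.8170]
Step 3: x=[9.1937] v=[-1.1030]
Step 4: x=[8.8162] v=[-1.2584]
Step 5: x=[8.4368] v=[-1.2648]
Step 6: x=[8.1004] v=[-1.1214]
Step 7: x=[7.8468] v=[-0.8453]
Step 8: x=[7.7061] v=[-0.4690]
Step 9: x=[7.6949] v=[-0.0372]
Step 10: x=[7.8146] v=[0.3990]
First v>=0 after going negative at step 10, time=3.0000

Answer: 3.0000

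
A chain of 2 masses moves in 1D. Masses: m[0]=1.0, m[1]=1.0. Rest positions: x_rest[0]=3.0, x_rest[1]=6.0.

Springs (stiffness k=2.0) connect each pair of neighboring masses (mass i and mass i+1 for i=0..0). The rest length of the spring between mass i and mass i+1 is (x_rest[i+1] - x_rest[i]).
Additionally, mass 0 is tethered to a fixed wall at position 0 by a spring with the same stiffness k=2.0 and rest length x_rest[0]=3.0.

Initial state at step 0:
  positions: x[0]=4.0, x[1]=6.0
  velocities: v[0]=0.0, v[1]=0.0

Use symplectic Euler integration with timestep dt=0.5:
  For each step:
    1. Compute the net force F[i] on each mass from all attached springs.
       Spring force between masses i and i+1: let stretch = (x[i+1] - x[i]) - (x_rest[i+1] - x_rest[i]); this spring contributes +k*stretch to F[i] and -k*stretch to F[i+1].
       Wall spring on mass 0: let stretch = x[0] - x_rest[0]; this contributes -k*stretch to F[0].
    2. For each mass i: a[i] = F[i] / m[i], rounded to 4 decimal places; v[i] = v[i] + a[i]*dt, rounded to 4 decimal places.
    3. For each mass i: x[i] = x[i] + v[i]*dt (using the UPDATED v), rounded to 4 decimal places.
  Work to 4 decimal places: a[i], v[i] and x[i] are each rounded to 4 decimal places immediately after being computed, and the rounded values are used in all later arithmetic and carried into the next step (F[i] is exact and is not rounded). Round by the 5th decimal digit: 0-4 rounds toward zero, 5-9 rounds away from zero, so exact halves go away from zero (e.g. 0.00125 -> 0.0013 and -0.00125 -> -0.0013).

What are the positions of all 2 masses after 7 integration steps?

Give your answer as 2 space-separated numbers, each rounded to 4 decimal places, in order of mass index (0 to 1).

Answer: 1.8750 6.0704

Derivation:
Step 0: x=[4.0000 6.0000] v=[0.0000 0.0000]
Step 1: x=[3.0000 6.5000] v=[-2.0000 1.0000]
Step 2: x=[2.2500 6.7500] v=[-1.5000 0.5000]
Step 3: x=[2.6250 6.2500] v=[0.7500 -1.0000]
Step 4: x=[3.5000 5.4375] v=[1.7500 -1.6250]
Step 5: x=[3.5938 5.1563] v=[0.1875 -0.5625]
Step 6: x=[2.6719 5.5938] v=[-1.8438 0.8750]
Step 7: x=[1.8750 6.0704] v=[-1.5938 0.9531]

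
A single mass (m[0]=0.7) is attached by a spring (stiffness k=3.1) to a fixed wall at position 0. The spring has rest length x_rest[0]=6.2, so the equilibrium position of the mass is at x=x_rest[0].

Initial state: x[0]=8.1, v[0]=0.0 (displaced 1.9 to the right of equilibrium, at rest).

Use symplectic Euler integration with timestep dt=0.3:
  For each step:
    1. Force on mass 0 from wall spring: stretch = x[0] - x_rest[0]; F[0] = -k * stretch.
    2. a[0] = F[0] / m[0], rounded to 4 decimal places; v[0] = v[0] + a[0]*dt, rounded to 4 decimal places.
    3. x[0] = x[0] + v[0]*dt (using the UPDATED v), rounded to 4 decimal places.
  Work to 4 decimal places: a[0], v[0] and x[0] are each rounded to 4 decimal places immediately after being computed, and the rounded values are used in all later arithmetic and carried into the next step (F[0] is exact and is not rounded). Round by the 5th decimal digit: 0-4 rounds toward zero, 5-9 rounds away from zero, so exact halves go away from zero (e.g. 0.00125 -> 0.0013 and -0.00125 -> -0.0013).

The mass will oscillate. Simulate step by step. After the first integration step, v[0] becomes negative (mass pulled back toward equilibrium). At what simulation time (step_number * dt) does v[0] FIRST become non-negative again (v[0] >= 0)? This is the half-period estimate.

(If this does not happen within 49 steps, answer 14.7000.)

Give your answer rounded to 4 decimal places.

Step 0: x=[8.1000] v=[0.0000]
Step 1: x=[7.3427] v=[-2.5243]
Step 2: x=[6.1300] v=[-4.0425]
Step 3: x=[4.9452] v=[-3.9495]
Step 4: x=[4.2605] v=[-2.2824]
Step 5: x=[4.3488] v=[0.2944]
First v>=0 after going negative at step 5, time=1.5000

Answer: 1.5000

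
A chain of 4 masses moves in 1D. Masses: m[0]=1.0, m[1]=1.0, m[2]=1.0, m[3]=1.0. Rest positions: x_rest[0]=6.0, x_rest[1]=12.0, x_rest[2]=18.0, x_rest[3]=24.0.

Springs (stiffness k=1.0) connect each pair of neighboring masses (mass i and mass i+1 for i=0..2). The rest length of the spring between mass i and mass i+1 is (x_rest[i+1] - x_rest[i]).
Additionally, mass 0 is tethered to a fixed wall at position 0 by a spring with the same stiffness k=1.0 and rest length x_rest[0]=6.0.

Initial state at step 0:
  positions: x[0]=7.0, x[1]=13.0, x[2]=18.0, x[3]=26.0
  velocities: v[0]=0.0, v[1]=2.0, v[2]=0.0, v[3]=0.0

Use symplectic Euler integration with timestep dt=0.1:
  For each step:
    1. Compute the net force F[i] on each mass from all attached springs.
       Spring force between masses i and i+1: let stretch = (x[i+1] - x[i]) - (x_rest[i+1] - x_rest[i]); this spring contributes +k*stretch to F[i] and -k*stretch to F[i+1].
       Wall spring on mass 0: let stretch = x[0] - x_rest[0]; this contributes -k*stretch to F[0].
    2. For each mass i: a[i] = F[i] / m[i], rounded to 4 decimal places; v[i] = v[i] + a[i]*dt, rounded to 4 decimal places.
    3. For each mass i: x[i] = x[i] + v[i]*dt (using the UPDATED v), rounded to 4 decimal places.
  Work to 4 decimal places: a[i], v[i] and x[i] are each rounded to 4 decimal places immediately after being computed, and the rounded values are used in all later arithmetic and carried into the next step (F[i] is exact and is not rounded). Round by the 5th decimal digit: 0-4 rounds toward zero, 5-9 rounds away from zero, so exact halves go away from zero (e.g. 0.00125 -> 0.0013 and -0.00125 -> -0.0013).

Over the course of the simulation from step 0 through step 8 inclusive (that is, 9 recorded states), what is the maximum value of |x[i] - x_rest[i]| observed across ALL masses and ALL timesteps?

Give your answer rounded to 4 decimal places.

Answer: 2.0098

Derivation:
Step 0: x=[7.0000 13.0000 18.0000 26.0000] v=[0.0000 2.0000 0.0000 0.0000]
Step 1: x=[6.9900 13.1900 18.0300 25.9800] v=[-0.1000 1.9000 0.3000 -0.2000]
Step 2: x=[6.9721 13.3664 18.0911 25.9405] v=[-0.1790 1.7640 0.6110 -0.3950]
Step 3: x=[6.9484 13.5261 18.1835 25.8825] v=[-0.2368 1.5970 0.9235 -0.5799]
Step 4: x=[6.9210 13.6666 18.3063 25.8075] v=[-0.2739 1.4050 1.2277 -0.7498]
Step 5: x=[6.8919 13.7860 18.4577 25.7175] v=[-0.2914 1.1944 1.5139 -0.8999]
Step 6: x=[6.8628 13.8832 18.6350 25.6149] v=[-0.2912 0.9722 1.7727 -1.0259]
Step 7: x=[6.8353 13.9577 18.8346 25.5025] v=[-0.2754 0.7453 1.9955 -1.1239]
Step 8: x=[6.8106 14.0098 19.0521 25.3834] v=[-0.2467 0.5208 2.1746 -1.1907]
Max displacement = 2.0098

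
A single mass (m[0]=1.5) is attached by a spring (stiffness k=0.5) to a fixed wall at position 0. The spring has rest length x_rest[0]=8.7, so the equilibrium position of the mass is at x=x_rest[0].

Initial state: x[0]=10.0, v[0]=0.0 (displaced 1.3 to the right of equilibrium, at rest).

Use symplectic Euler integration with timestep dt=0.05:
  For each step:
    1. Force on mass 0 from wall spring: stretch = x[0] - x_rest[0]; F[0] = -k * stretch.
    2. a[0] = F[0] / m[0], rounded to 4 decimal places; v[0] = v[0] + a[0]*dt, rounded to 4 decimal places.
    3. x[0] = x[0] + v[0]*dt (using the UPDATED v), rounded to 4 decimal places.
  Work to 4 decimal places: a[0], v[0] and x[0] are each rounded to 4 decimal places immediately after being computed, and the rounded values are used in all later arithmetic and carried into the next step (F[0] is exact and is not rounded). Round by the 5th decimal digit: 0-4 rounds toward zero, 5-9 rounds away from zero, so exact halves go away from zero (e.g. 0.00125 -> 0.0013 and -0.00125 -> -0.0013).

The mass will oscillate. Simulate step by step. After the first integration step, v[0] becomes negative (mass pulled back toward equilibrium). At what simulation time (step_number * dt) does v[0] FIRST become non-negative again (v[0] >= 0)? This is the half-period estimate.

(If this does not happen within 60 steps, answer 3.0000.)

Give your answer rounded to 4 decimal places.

Answer: 3.0000

Derivation:
Step 0: x=[10.0000] v=[0.0000]
Step 1: x=[9.9989] v=[-0.0217]
Step 2: x=[9.9967] v=[-0.0434]
Step 3: x=[9.9935] v=[-0.0650]
Step 4: x=[9.9892] v=[-0.0866]
Step 5: x=[9.9838] v=[-0.1081]
Step 6: x=[9.9773] v=[-0.1295]
Step 7: x=[9.9698] v=[-0.1508]
Step 8: x=[9.9612] v=[-0.1720]
Step 9: x=[9.9516] v=[-0.1930]
Step 10: x=[9.9409] v=[-0.2139]
Step 11: x=[9.9292] v=[-0.2346]
Step 12: x=[9.9164] v=[-0.2551]
Step 13: x=[9.9026] v=[-0.2754]
Step 14: x=[9.8878] v=[-0.2954]
Step 15: x=[9.8720] v=[-0.3152]
Step 16: x=[9.8553] v=[-0.3347]
Step 17: x=[9.8376] v=[-0.3540]
Step 18: x=[9.8190] v=[-0.3730]
Step 19: x=[9.7994] v=[-0.3917]
Step 20: x=[9.7789] v=[-0.4100]
Step 21: x=[9.7575] v=[-0.4280]
Step 22: x=[9.7352] v=[-0.4456]
Step 23: x=[9.7121] v=[-0.4629]
Step 24: x=[9.6881] v=[-0.4798]
Step 25: x=[9.6633] v=[-0.4963]
Step 26: x=[9.6377] v=[-0.5124]
Step 27: x=[9.6113] v=[-0.5280]
Step 28: x=[9.5841] v=[-0.5432]
Step 29: x=[9.5562] v=[-0.5579]
Step 30: x=[9.5276] v=[-0.5722]
Step 31: x=[9.4983] v=[-0.5860]
Step 32: x=[9.4683] v=[-0.5993]
Step 33: x=[9.4377] v=[-0.6121]
Step 34: x=[9.4065] v=[-0.6244]
Step 35: x=[9.3747] v=[-0.6362]
Step 36: x=[9.3423] v=[-0.6474]
Step 37: x=[9.3094] v=[-0.6581]
Step 38: x=[9.2760] v=[-0.6683]
Step 39: x=[9.2421] v=[-0.6779]
Step 40: x=[9.2078] v=[-0.6869]
Step 41: x=[9.1730] v=[-0.6954]
Step 42: x=[9.1378] v=[-0.7033]
Step 43: x=[9.1023] v=[-0.7106]
Step 44: x=[9.0664] v=[-0.7173]
Step 45: x=[9.0302] v=[-0.7234]
Step 46: x=[8.9938] v=[-0.7289]
Step 47: x=[8.9571] v=[-0.7338]
Step 48: x=[8.9202] v=[-0.7381]
Step 49: x=[8.8831] v=[-0.7418]
Step 50: x=[8.8459] v=[-0.7449]
Step 51: x=[8.8085] v=[-0.7473]
Step 52: x=[8.7710] v=[-0.7491]
Step 53: x=[8.7335] v=[-0.7503]
Step 54: x=[8.6960] v=[-0.7509]
Step 55: x=[8.6585] v=[-0.7508]
Step 56: x=[8.6210] v=[-0.7501]
Step 57: x=[8.5836] v=[-0.7488]
Step 58: x=[8.5463] v=[-0.7469]
Step 59: x=[8.5091] v=[-0.7443]
Step 60: x=[8.4720] v=[-0.7411]
v[0] did not become non-negative within 60 steps; using fallback time=3.0000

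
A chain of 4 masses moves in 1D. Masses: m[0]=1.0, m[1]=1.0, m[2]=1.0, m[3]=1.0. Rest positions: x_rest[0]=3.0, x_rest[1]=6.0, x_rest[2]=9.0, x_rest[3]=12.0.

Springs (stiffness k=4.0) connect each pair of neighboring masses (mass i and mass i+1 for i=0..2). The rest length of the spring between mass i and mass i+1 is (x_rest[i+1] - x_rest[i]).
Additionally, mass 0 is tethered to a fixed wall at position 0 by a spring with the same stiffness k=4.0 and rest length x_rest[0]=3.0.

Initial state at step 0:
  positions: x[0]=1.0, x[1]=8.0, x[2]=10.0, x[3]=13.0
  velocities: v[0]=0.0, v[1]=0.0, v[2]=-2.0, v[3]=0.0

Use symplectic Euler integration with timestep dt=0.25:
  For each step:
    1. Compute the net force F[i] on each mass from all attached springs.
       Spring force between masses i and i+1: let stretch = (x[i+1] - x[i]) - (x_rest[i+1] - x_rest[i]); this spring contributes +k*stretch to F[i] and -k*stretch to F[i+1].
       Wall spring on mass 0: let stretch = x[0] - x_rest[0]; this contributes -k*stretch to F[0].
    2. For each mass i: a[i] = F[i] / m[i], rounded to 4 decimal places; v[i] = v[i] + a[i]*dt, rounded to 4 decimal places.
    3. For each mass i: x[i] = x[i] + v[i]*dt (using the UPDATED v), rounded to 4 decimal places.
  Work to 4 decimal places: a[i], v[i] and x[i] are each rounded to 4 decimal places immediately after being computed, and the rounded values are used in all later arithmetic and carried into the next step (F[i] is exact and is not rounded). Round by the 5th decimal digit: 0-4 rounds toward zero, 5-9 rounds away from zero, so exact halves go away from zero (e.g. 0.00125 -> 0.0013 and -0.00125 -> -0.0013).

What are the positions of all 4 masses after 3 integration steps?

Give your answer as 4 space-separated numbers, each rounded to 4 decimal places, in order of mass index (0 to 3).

Answer: 5.4531 4.5313 9.1250 12.7813

Derivation:
Step 0: x=[1.0000 8.0000 10.0000 13.0000] v=[0.0000 0.0000 -2.0000 0.0000]
Step 1: x=[2.5000 6.7500 9.7500 13.0000] v=[6.0000 -5.0000 -1.0000 0.0000]
Step 2: x=[4.4375 5.1875 9.5625 12.9375] v=[7.7500 -6.2500 -0.7500 -0.2500]
Step 3: x=[5.4531 4.5313 9.1250 12.7813] v=[4.0625 -2.6250 -1.7500 -0.6250]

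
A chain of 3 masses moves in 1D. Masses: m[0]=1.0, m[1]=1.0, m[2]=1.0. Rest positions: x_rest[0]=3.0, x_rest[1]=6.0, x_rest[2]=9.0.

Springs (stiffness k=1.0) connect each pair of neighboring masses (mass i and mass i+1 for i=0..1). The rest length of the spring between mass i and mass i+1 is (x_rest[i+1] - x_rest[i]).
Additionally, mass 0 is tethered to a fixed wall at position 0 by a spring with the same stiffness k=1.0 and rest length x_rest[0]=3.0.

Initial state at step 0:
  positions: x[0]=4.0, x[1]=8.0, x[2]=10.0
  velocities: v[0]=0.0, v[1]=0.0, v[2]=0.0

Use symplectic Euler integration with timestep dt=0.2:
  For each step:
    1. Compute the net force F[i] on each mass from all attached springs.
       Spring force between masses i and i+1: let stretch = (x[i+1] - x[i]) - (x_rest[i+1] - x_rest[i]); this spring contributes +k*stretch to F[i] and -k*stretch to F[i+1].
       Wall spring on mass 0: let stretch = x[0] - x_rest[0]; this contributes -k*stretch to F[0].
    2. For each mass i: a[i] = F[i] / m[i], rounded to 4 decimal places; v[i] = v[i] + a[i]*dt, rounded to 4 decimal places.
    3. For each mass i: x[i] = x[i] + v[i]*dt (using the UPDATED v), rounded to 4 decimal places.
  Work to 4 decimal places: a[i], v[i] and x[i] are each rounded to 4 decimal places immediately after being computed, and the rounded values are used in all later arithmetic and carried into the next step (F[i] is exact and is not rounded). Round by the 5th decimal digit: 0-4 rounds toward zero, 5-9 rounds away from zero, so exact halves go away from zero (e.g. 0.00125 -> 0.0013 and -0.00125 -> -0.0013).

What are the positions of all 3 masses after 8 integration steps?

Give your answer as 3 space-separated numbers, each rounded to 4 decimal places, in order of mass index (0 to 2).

Answer: 3.5555 6.4119 10.6413

Derivation:
Step 0: x=[4.0000 8.0000 10.0000] v=[0.0000 0.0000 0.0000]
Step 1: x=[4.0000 7.9200 10.0400] v=[0.0000 -0.4000 0.2000]
Step 2: x=[3.9968 7.7680 10.1152] v=[-0.0160 -0.7600 0.3760]
Step 3: x=[3.9846 7.5590 10.2165] v=[-0.0611 -1.0448 0.5066]
Step 4: x=[3.9560 7.3134 10.3315] v=[-0.1431 -1.2282 0.5751]
Step 5: x=[3.9034 7.0542 10.4458] v=[-0.2628 -1.2961 0.5715]
Step 6: x=[3.8207 6.8046 10.5444] v=[-0.4133 -1.2479 0.4932]
Step 7: x=[3.7046 6.5853 10.6134] v=[-0.5807 -1.0967 0.3452]
Step 8: x=[3.5555 6.4119 10.6413] v=[-0.7455 -0.8672 0.1396]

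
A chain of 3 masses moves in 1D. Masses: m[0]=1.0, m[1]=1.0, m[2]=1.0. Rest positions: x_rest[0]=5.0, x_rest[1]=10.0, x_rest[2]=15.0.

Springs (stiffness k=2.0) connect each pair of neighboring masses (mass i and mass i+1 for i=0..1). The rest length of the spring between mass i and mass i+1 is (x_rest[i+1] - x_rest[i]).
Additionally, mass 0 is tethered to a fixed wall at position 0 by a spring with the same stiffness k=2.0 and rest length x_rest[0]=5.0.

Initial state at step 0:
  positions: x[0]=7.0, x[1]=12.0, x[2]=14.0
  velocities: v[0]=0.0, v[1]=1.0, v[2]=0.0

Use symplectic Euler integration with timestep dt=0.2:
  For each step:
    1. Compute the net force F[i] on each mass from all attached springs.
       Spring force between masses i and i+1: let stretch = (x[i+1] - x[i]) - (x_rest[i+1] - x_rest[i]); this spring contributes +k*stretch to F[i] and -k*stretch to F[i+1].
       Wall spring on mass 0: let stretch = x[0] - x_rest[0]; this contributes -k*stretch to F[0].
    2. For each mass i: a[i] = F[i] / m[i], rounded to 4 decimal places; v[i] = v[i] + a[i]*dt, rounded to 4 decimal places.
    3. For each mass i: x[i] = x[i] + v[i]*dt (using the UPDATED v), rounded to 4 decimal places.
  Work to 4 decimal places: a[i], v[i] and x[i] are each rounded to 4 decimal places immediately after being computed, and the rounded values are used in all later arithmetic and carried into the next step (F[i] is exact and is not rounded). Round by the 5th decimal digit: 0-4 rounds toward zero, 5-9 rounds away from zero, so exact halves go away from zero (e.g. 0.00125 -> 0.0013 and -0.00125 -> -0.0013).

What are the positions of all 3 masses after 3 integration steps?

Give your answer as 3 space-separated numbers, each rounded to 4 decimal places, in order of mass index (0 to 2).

Answer: 6.1334 11.2540 15.3148

Derivation:
Step 0: x=[7.0000 12.0000 14.0000] v=[0.0000 1.0000 0.0000]
Step 1: x=[6.8400 11.9600 14.2400] v=[-0.8000 -0.2000 1.2000]
Step 2: x=[6.5424 11.6928 14.6976] v=[-1.4880 -1.3360 2.2880]
Step 3: x=[6.1334 11.2540 15.3148] v=[-2.0448 -2.1942 3.0861]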